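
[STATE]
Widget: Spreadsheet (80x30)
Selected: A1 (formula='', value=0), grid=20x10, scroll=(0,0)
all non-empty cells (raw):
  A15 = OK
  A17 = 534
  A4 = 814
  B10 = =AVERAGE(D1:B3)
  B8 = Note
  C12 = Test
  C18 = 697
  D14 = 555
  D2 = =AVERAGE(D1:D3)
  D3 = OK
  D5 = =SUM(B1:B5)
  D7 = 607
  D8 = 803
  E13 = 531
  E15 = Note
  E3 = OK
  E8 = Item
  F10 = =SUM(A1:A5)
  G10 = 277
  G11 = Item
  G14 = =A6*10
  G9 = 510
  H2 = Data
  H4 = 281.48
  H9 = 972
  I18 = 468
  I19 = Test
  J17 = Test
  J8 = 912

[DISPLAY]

A1:                                                                             
       A       B       C       D       E       F       G       H       I       J
--------------------------------------------------------------------------------
  1      [0]       0       0       0       0       0       0       0       0    
  2        0       0       0#CIRC!         0       0       0Data           0    
  3        0       0       0OK      OK             0       0       0       0    
  4      814       0       0       0       0       0       0  281.48       0    
  5        0       0       0       0       0       0       0       0       0    
  6        0       0       0       0       0       0       0       0       0    
  7        0       0       0     607       0       0       0       0       0    
  8        0Note           0     803Item           0       0       0       0    
  9        0       0       0       0       0       0     510     972       0    
 10        0#CIRC!         0       0       0     814     277       0       0    
 11        0       0       0       0       0       0Item           0       0    
 12        0       0Test           0       0       0       0       0       0    
 13        0       0       0       0     531       0       0       0       0    
 14        0       0       0     555       0       0       0       0       0    
 15 OK             0       0       0Note           0       0       0       0    
 16        0       0       0       0       0       0       0       0       0    
 17      534       0       0       0       0       0       0       0       0Test
 18        0       0     697       0       0       0       0       0     468    
 19        0       0       0       0       0       0       0       0Test        
 20        0       0       0       0       0       0       0       0       0    
                                                                                
                                                                                
                                                                                
                                                                                
                                                                                
                                                                                
                                                                                


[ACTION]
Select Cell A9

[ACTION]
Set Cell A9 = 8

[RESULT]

A9: 8                                                                           
       A       B       C       D       E       F       G       H       I       J
--------------------------------------------------------------------------------
  1        0       0       0       0       0       0       0       0       0    
  2        0       0       0#CIRC!         0       0       0Data           0    
  3        0       0       0OK      OK             0       0       0       0    
  4      814       0       0       0       0       0       0  281.48       0    
  5        0       0       0       0       0       0       0       0       0    
  6        0       0       0       0       0       0       0       0       0    
  7        0       0       0     607       0       0       0       0       0    
  8        0Note           0     803Item           0       0       0       0    
  9      [8]       0       0       0       0       0     510     972       0    
 10        0#CIRC!         0       0       0     814     277       0       0    
 11        0       0       0       0       0       0Item           0       0    
 12        0       0Test           0       0       0       0       0       0    
 13        0       0       0       0     531       0       0       0       0    
 14        0       0       0     555       0       0       0       0       0    
 15 OK             0       0       0Note           0       0       0       0    
 16        0       0       0       0       0       0       0       0       0    
 17      534       0       0       0       0       0       0       0       0Test
 18        0       0     697       0       0       0       0       0     468    
 19        0       0       0       0       0       0       0       0Test        
 20        0       0       0       0       0       0       0       0       0    
                                                                                
                                                                                
                                                                                
                                                                                
                                                                                
                                                                                
                                                                                


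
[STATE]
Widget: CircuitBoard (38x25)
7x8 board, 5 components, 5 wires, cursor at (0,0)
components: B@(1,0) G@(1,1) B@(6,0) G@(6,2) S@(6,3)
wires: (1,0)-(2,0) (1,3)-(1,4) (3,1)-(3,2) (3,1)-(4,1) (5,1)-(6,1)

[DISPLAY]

   0 1 2 3 4 5 6                      
0  [.]                                
                                      
1   B   G       · ─ ·                 
    │                                 
2   ·                                 
                                      
3       · ─ ·                         
        │                             
4       ·                             
                                      
5       ·                             
        │                             
6   B   ·   G   S                     
                                      
7                                     
Cursor: (0,0)                         
                                      
                                      
                                      
                                      
                                      
                                      
                                      
                                      


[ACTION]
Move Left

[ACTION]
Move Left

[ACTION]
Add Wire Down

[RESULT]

   0 1 2 3 4 5 6                      
0  [.]                                
    │                                 
1   B   G       · ─ ·                 
    │                                 
2   ·                                 
                                      
3       · ─ ·                         
        │                             
4       ·                             
                                      
5       ·                             
        │                             
6   B   ·   G   S                     
                                      
7                                     
Cursor: (0,0)                         
                                      
                                      
                                      
                                      
                                      
                                      
                                      
                                      


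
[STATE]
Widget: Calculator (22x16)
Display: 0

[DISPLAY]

                     0
┌───┬───┬───┬───┐     
│ 7 │ 8 │ 9 │ ÷ │     
├───┼───┼───┼───┤     
│ 4 │ 5 │ 6 │ × │     
├───┼───┼───┼───┤     
│ 1 │ 2 │ 3 │ - │     
├───┼───┼───┼───┤     
│ 0 │ . │ = │ + │     
├───┼───┼───┼───┤     
│ C │ MC│ MR│ M+│     
└───┴───┴───┴───┘     
                      
                      
                      
                      


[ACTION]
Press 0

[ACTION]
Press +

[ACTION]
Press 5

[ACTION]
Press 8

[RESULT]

                    58
┌───┬───┬───┬───┐     
│ 7 │ 8 │ 9 │ ÷ │     
├───┼───┼───┼───┤     
│ 4 │ 5 │ 6 │ × │     
├───┼───┼───┼───┤     
│ 1 │ 2 │ 3 │ - │     
├───┼───┼───┼───┤     
│ 0 │ . │ = │ + │     
├───┼───┼───┼───┤     
│ C │ MC│ MR│ M+│     
└───┴───┴───┴───┘     
                      
                      
                      
                      


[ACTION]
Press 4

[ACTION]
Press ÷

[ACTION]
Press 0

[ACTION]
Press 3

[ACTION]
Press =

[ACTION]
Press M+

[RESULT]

           194.6666667
┌───┬───┬───┬───┐     
│ 7 │ 8 │ 9 │ ÷ │     
├───┼───┼───┼───┤     
│ 4 │ 5 │ 6 │ × │     
├───┼───┼───┼───┤     
│ 1 │ 2 │ 3 │ - │     
├───┼───┼───┼───┤     
│ 0 │ . │ = │ + │     
├───┼───┼───┼───┤     
│ C │ MC│ MR│ M+│     
└───┴───┴───┴───┘     
                      
                      
                      
                      


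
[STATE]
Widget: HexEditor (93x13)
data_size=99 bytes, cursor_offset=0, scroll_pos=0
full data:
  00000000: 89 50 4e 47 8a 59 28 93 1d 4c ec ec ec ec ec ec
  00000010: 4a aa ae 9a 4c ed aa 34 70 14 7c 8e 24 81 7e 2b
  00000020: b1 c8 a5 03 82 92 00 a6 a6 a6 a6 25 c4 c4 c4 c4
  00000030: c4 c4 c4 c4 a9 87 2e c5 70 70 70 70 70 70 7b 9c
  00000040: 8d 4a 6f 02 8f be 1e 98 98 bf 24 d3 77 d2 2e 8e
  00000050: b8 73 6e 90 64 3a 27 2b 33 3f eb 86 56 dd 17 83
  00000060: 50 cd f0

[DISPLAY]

00000000  89 50 4e 47 8a 59 28 93  1d 4c ec ec ec ec ec ec  |.PNG.Y(..L......|               
00000010  4a aa ae 9a 4c ed aa 34  70 14 7c 8e 24 81 7e 2b  |J...L..4p.|.$.~+|               
00000020  b1 c8 a5 03 82 92 00 a6  a6 a6 a6 25 c4 c4 c4 c4  |...........%....|               
00000030  c4 c4 c4 c4 a9 87 2e c5  70 70 70 70 70 70 7b 9c  |........pppppp{.|               
00000040  8d 4a 6f 02 8f be 1e 98  98 bf 24 d3 77 d2 2e 8e  |.Jo.......$.w...|               
00000050  b8 73 6e 90 64 3a 27 2b  33 3f eb 86 56 dd 17 83  |.sn.d:'+3?..V...|               
00000060  50 cd f0                                          |P..             |               
                                                                                             
                                                                                             
                                                                                             
                                                                                             
                                                                                             
                                                                                             


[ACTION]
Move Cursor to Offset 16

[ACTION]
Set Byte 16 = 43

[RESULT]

00000000  89 50 4e 47 8a 59 28 93  1d 4c ec ec ec ec ec ec  |.PNG.Y(..L......|               
00000010  43 aa ae 9a 4c ed aa 34  70 14 7c 8e 24 81 7e 2b  |C...L..4p.|.$.~+|               
00000020  b1 c8 a5 03 82 92 00 a6  a6 a6 a6 25 c4 c4 c4 c4  |...........%....|               
00000030  c4 c4 c4 c4 a9 87 2e c5  70 70 70 70 70 70 7b 9c  |........pppppp{.|               
00000040  8d 4a 6f 02 8f be 1e 98  98 bf 24 d3 77 d2 2e 8e  |.Jo.......$.w...|               
00000050  b8 73 6e 90 64 3a 27 2b  33 3f eb 86 56 dd 17 83  |.sn.d:'+3?..V...|               
00000060  50 cd f0                                          |P..             |               
                                                                                             
                                                                                             
                                                                                             
                                                                                             
                                                                                             
                                                                                             


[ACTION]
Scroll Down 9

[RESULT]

00000060  50 cd f0                                          |P..             |               
                                                                                             
                                                                                             
                                                                                             
                                                                                             
                                                                                             
                                                                                             
                                                                                             
                                                                                             
                                                                                             
                                                                                             
                                                                                             
                                                                                             


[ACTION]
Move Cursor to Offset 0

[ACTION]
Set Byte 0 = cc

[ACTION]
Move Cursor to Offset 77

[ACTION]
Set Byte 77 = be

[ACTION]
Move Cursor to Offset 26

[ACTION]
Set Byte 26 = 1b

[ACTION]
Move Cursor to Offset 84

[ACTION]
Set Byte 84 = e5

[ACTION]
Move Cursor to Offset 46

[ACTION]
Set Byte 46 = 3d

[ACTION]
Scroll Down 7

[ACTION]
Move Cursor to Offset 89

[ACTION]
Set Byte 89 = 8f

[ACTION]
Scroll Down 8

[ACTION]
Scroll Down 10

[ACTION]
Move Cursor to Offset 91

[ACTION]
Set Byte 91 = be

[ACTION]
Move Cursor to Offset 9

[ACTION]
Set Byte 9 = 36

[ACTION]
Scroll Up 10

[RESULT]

00000000  cc 50 4e 47 8a 59 28 93  1d 36 ec ec ec ec ec ec  |.PNG.Y(..6......|               
00000010  43 aa ae 9a 4c ed aa 34  70 14 1b 8e 24 81 7e 2b  |C...L..4p...$.~+|               
00000020  b1 c8 a5 03 82 92 00 a6  a6 a6 a6 25 c4 c4 3d c4  |...........%..=.|               
00000030  c4 c4 c4 c4 a9 87 2e c5  70 70 70 70 70 70 7b 9c  |........pppppp{.|               
00000040  8d 4a 6f 02 8f be 1e 98  98 bf 24 d3 77 be 2e 8e  |.Jo.......$.w...|               
00000050  b8 73 6e 90 e5 3a 27 2b  33 8f eb be 56 dd 17 83  |.sn..:'+3...V...|               
00000060  50 cd f0                                          |P..             |               
                                                                                             
                                                                                             
                                                                                             
                                                                                             
                                                                                             
                                                                                             


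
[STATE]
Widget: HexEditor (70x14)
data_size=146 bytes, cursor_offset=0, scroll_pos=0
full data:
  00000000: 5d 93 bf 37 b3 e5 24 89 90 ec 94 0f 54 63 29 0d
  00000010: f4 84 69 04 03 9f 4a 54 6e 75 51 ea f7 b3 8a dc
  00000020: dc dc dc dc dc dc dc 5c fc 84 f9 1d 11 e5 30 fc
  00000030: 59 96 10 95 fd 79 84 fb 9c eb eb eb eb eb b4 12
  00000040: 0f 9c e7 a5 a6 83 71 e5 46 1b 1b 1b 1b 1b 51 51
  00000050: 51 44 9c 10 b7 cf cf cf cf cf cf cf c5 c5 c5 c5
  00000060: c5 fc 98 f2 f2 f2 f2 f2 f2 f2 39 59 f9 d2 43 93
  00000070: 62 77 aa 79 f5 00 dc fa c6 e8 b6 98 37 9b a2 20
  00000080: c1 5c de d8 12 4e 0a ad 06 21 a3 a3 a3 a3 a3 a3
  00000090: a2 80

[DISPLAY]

00000000  5D 93 bf 37 b3 e5 24 89  90 ec 94 0f 54 63 29 0d  |]..7..$..
00000010  f4 84 69 04 03 9f 4a 54  6e 75 51 ea f7 b3 8a dc  |..i...JTn
00000020  dc dc dc dc dc dc dc 5c  fc 84 f9 1d 11 e5 30 fc  |.......\.
00000030  59 96 10 95 fd 79 84 fb  9c eb eb eb eb eb b4 12  |Y....y...
00000040  0f 9c e7 a5 a6 83 71 e5  46 1b 1b 1b 1b 1b 51 51  |......q.F
00000050  51 44 9c 10 b7 cf cf cf  cf cf cf cf c5 c5 c5 c5  |QD.......
00000060  c5 fc 98 f2 f2 f2 f2 f2  f2 f2 39 59 f9 d2 43 93  |.........
00000070  62 77 aa 79 f5 00 dc fa  c6 e8 b6 98 37 9b a2 20  |bw.y.....
00000080  c1 5c de d8 12 4e 0a ad  06 21 a3 a3 a3 a3 a3 a3  |.\...N...
00000090  a2 80                                             |..       
                                                                      
                                                                      
                                                                      
                                                                      


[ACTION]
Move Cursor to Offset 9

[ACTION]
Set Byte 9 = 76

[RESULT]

00000000  5d 93 bf 37 b3 e5 24 89  90 76 94 0f 54 63 29 0d  |]..7..$..
00000010  f4 84 69 04 03 9f 4a 54  6e 75 51 ea f7 b3 8a dc  |..i...JTn
00000020  dc dc dc dc dc dc dc 5c  fc 84 f9 1d 11 e5 30 fc  |.......\.
00000030  59 96 10 95 fd 79 84 fb  9c eb eb eb eb eb b4 12  |Y....y...
00000040  0f 9c e7 a5 a6 83 71 e5  46 1b 1b 1b 1b 1b 51 51  |......q.F
00000050  51 44 9c 10 b7 cf cf cf  cf cf cf cf c5 c5 c5 c5  |QD.......
00000060  c5 fc 98 f2 f2 f2 f2 f2  f2 f2 39 59 f9 d2 43 93  |.........
00000070  62 77 aa 79 f5 00 dc fa  c6 e8 b6 98 37 9b a2 20  |bw.y.....
00000080  c1 5c de d8 12 4e 0a ad  06 21 a3 a3 a3 a3 a3 a3  |.\...N...
00000090  a2 80                                             |..       
                                                                      
                                                                      
                                                                      
                                                                      


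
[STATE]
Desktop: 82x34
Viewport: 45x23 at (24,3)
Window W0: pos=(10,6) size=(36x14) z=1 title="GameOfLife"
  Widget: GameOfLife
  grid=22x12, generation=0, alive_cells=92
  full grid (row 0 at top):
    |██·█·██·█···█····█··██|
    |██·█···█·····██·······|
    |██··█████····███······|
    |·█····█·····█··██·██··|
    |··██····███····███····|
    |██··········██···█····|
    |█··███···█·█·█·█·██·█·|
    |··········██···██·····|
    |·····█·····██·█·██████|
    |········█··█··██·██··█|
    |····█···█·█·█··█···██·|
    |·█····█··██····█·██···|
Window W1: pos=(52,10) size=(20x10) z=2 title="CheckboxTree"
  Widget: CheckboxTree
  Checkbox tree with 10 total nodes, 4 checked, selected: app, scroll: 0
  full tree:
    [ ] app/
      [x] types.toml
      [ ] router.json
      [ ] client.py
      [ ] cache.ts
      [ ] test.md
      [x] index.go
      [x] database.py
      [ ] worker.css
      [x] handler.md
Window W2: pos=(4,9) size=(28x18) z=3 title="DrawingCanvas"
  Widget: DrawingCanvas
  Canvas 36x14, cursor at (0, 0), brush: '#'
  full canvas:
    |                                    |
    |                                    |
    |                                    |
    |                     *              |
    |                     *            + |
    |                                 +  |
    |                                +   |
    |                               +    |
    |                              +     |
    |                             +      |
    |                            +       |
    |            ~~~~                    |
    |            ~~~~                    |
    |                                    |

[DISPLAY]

                                             
                                             
                                             
━━━━━━━━━━━━━━━━━━━━━┓                       
                     ┃                       
─────────────────────┨                       
━━━━━━━┓             ┃                       
       ┃·            ┃      ┏━━━━━━━━━━━━━━━━
───────┨·            ┃      ┃ CheckboxTree   
       ┃·            ┃      ┠────────────────
       ┃·            ┃      ┃>[-] app/       
       ┃·            ┃      ┃   [x] types.tom
  *    ┃·            ┃      ┃   [ ] router.js
  *    ┃·            ┃      ┃   [ ] client.py
       ┃█            ┃      ┃   [ ] cache.ts 
       ┃█            ┃      ┃   [ ] test.md  
       ┃━━━━━━━━━━━━━┛      ┗━━━━━━━━━━━━━━━━
       ┃                                     
       ┃                                     
       ┃                                     
       ┃                                     
       ┃                                     
       ┃                                     


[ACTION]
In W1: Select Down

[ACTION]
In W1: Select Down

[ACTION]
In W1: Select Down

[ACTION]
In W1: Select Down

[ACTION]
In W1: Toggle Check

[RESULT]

                                             
                                             
                                             
━━━━━━━━━━━━━━━━━━━━━┓                       
                     ┃                       
─────────────────────┨                       
━━━━━━━┓             ┃                       
       ┃·            ┃      ┏━━━━━━━━━━━━━━━━
───────┨·            ┃      ┃ CheckboxTree   
       ┃·            ┃      ┠────────────────
       ┃·            ┃      ┃ [-] app/       
       ┃·            ┃      ┃   [x] types.tom
  *    ┃·            ┃      ┃   [ ] router.js
  *    ┃·            ┃      ┃   [ ] client.py
       ┃█            ┃      ┃>  [x] cache.ts 
       ┃█            ┃      ┃   [ ] test.md  
       ┃━━━━━━━━━━━━━┛      ┗━━━━━━━━━━━━━━━━
       ┃                                     
       ┃                                     
       ┃                                     
       ┃                                     
       ┃                                     
       ┃                                     


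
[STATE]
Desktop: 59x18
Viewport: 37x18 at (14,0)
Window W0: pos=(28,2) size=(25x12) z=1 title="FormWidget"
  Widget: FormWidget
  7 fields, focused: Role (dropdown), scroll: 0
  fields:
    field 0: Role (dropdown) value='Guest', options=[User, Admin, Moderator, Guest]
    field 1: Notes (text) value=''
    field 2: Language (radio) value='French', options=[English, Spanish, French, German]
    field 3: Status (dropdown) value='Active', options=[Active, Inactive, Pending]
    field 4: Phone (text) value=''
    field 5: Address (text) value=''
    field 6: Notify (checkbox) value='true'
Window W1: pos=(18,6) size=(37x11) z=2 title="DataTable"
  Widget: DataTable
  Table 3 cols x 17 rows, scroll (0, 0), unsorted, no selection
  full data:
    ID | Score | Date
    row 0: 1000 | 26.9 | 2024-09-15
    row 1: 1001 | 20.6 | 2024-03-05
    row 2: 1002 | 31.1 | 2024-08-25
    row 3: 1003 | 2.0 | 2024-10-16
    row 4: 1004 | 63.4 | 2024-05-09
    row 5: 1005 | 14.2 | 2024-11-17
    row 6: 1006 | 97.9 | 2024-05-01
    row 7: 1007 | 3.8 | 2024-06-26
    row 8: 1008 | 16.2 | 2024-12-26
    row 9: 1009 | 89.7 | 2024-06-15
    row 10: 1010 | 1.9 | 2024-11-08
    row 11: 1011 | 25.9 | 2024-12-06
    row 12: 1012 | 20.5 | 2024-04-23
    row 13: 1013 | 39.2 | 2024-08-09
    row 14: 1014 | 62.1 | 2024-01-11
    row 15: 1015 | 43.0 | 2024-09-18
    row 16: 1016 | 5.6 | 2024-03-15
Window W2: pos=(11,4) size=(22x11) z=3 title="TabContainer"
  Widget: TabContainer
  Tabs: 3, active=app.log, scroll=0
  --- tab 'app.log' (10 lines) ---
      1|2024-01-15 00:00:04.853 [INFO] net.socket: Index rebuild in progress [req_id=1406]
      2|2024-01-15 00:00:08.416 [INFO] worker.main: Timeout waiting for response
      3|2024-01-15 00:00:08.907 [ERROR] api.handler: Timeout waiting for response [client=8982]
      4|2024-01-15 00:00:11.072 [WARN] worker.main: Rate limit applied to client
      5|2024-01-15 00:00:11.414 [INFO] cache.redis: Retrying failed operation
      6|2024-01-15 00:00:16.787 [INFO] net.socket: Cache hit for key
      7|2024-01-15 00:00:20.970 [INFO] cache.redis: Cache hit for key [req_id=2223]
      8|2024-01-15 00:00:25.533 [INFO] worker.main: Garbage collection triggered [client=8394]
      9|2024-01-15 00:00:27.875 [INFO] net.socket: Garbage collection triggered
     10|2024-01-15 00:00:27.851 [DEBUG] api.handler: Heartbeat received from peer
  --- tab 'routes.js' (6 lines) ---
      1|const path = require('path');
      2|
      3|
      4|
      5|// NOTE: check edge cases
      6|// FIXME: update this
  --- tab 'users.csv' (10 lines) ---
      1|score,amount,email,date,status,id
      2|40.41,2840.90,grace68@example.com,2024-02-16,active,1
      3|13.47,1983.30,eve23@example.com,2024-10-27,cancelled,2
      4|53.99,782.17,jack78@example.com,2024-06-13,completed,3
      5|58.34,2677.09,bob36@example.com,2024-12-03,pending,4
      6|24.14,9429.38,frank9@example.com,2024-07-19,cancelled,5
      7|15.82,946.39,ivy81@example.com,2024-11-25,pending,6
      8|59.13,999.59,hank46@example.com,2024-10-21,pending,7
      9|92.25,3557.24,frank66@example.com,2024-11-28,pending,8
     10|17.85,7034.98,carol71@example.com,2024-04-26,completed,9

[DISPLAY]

                                     
                                     
              ┏━━━━━━━━━━━━━━━━━━━━━━
              ┃ FormWidget           
━━━━━━━━━━━━━━━━━━┓──────────────────
abContainer       ┃le:       [Guest ▼
──────────────────┨━━━━━━━━━━━━━━━━━━
pp.log]│ routes.js┃                  
──────────────────┃──────────────────
24-01-15 00:00:04.┃e                 
24-01-15 00:00:08.┃───────           
24-01-15 00:00:08.┃4-09-15           
24-01-15 00:00:11.┃4-03-05           
24-01-15 00:00:11.┃4-08-25           
━━━━━━━━━━━━━━━━━━┛4-10-16           
    ┃1004│63.4 │2024-05-09           
    ┗━━━━━━━━━━━━━━━━━━━━━━━━━━━━━━━━
                                     


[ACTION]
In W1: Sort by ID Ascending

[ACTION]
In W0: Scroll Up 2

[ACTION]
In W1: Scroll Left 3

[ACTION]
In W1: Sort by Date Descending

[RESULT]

                                     
                                     
              ┏━━━━━━━━━━━━━━━━━━━━━━
              ┃ FormWidget           
━━━━━━━━━━━━━━━━━━┓──────────────────
abContainer       ┃le:       [Guest ▼
──────────────────┨━━━━━━━━━━━━━━━━━━
pp.log]│ routes.js┃                  
──────────────────┃──────────────────
24-01-15 00:00:04.┃e     ▼           
24-01-15 00:00:08.┃───────           
24-01-15 00:00:08.┃4-12-26           
24-01-15 00:00:11.┃4-12-06           
24-01-15 00:00:11.┃4-11-17           
━━━━━━━━━━━━━━━━━━┛4-11-08           
    ┃1003│2.0  │2024-10-16           
    ┗━━━━━━━━━━━━━━━━━━━━━━━━━━━━━━━━
                                     


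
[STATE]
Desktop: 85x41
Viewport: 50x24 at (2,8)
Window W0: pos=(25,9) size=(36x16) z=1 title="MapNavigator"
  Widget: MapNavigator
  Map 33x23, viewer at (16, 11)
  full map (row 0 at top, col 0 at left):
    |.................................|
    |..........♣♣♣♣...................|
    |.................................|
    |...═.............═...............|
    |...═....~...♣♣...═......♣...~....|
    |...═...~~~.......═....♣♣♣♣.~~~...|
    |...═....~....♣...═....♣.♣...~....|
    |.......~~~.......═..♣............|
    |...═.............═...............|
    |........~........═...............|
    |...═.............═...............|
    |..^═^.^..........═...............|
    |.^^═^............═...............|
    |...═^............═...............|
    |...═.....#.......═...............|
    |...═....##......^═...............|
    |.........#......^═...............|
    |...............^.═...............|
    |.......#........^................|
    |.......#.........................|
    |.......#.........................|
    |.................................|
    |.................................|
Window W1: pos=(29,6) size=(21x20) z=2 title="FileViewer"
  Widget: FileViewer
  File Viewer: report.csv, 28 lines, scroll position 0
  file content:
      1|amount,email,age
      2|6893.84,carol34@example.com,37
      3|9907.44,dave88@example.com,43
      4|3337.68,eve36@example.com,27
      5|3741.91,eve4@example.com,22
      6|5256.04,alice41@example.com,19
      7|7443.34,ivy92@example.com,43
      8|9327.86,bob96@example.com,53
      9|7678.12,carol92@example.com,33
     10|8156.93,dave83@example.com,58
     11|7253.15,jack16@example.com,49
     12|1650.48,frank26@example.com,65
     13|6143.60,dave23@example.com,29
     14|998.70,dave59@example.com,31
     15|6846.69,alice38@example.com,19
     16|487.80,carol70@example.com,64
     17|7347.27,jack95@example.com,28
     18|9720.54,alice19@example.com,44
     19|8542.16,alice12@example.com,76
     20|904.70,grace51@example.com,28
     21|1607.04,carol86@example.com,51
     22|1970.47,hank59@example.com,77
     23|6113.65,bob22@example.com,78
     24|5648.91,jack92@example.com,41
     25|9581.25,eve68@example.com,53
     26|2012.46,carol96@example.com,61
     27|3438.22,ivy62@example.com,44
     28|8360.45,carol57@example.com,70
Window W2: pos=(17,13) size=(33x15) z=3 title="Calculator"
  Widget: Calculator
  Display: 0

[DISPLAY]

                           ┠───────────────────┨  
                       ┏━━━┃amount,email,age  ▲┃━━
                       ┃ Ma┃6893.84,carol34@ex█┃  
                       ┠───┃9907.44,dave88@exa░┃──
                       ┃ ..┃3337.68,eve36@exam░┃♣♣
               ┏━━━━━━━━━━━━━━━━━━━━━━━━━━━━━━━┓.♣
               ┃ Calculator                    ┃..
               ┠───────────────────────────────┨..
               ┃                              0┃..
               ┃┌───┬───┬───┬───┐              ┃..
               ┃│ 7 │ 8 │ 9 │ ÷ │              ┃..
               ┃├───┼───┼───┼───┤              ┃..
               ┃│ 4 │ 5 │ 6 │ × │              ┃..
               ┃├───┼───┼───┼───┤              ┃..
               ┃│ 1 │ 2 │ 3 │ - │              ┃..
               ┃├───┼───┼───┼───┤              ┃..
               ┃│ 0 │ . │ = │ + │              ┃━━
               ┃├───┼───┼───┼───┤              ┃  
               ┃│ C │ MC│ MR│ M+│              ┃  
               ┗━━━━━━━━━━━━━━━━━━━━━━━━━━━━━━━┛  
                                                  
                                                  
                                                  
                                                  


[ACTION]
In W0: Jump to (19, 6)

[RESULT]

                           ┠───────────────────┨  
                       ┏━━━┃amount,email,age  ▲┃━━
                       ┃ Ma┃6893.84,carol34@ex█┃  
                       ┠───┃9907.44,dave88@exa░┃──
                       ┃...┃3337.68,eve36@exam░┃..
               ┏━━━━━━━━━━━━━━━━━━━━━━━━━━━━━━━┓..
               ┃ Calculator                    ┃..
               ┠───────────────────────────────┨..
               ┃                              0┃..
               ┃┌───┬───┬───┬───┐              ┃.~
               ┃│ 7 │ 8 │ 9 │ ÷ │              ┃..
               ┃├───┼───┼───┼───┤              ┃..
               ┃│ 4 │ 5 │ 6 │ × │              ┃..
               ┃├───┼───┼───┼───┤              ┃..
               ┃│ 1 │ 2 │ 3 │ - │              ┃..
               ┃├───┼───┼───┼───┤              ┃..
               ┃│ 0 │ . │ = │ + │              ┃━━
               ┃├───┼───┼───┼───┤              ┃  
               ┃│ C │ MC│ MR│ M+│              ┃  
               ┗━━━━━━━━━━━━━━━━━━━━━━━━━━━━━━━┛  
                                                  
                                                  
                                                  
                                                  


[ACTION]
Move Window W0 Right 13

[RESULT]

                           ┠───────────────────┨  
                           ┃amount,email,age  ▲┃━━
                           ┃6893.84,carol34@ex█┃or
                           ┃9907.44,dave88@exa░┃──
                           ┃3337.68,eve36@exam░┃..
               ┏━━━━━━━━━━━━━━━━━━━━━━━━━━━━━━━┓♣.
               ┃ Calculator                    ┃..
               ┠───────────────────────────────┨..
               ┃                              0┃♣.
               ┃┌───┬───┬───┬───┐              ┃..
               ┃│ 7 │ 8 │ 9 │ ÷ │              ┃♣.
               ┃├───┼───┼───┼───┤              ┃..
               ┃│ 4 │ 5 │ 6 │ × │              ┃..
               ┃├───┼───┼───┼───┤              ┃..
               ┃│ 1 │ 2 │ 3 │ - │              ┃..
               ┃├───┼───┼───┼───┤              ┃..
               ┃│ 0 │ . │ = │ + │              ┃━━
               ┃├───┼───┼───┼───┤              ┃  
               ┃│ C │ MC│ MR│ M+│              ┃  
               ┗━━━━━━━━━━━━━━━━━━━━━━━━━━━━━━━┛  
                                                  
                                                  
                                                  
                                                  


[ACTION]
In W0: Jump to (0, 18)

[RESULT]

                           ┠───────────────────┨  
                           ┃amount,email,age  ▲┃━━
                           ┃6893.84,carol34@ex█┃or
                           ┃9907.44,dave88@exa░┃──
                           ┃3337.68,eve36@exam░┃  
               ┏━━━━━━━━━━━━━━━━━━━━━━━━━━━━━━━┓  
               ┃ Calculator                    ┃  
               ┠───────────────────────────────┨  
               ┃                              0┃  
               ┃┌───┬───┬───┬───┐              ┃  
               ┃│ 7 │ 8 │ 9 │ ÷ │              ┃  
               ┃├───┼───┼───┼───┤              ┃  
               ┃│ 4 │ 5 │ 6 │ × │              ┃  
               ┃├───┼───┼───┼───┤              ┃  
               ┃│ 1 │ 2 │ 3 │ - │              ┃  
               ┃├───┼───┼───┼───┤              ┃  
               ┃│ 0 │ . │ = │ + │              ┃━━
               ┃├───┼───┼───┼───┤              ┃  
               ┃│ C │ MC│ MR│ M+│              ┃  
               ┗━━━━━━━━━━━━━━━━━━━━━━━━━━━━━━━┛  
                                                  
                                                  
                                                  
                                                  


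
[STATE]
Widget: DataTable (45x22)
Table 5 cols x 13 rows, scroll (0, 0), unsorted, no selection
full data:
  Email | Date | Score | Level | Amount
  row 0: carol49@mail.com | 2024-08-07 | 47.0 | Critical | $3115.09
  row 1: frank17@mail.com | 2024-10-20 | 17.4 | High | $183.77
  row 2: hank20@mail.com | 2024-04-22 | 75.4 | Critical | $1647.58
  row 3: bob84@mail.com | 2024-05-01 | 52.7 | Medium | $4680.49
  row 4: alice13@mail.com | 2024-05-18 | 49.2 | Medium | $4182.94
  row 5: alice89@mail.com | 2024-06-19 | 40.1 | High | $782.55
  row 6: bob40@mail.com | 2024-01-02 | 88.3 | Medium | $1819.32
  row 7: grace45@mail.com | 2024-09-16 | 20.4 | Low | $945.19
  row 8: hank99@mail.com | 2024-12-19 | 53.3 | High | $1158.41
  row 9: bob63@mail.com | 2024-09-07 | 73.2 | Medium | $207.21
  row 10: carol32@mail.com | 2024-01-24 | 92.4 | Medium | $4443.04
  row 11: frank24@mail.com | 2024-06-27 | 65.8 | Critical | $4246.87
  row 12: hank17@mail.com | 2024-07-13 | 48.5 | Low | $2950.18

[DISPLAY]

Email           │Date      │Score│Level   │Am
────────────────┼──────────┼─────┼────────┼──
carol49@mail.com│2024-08-07│47.0 │Critical│$3
frank17@mail.com│2024-10-20│17.4 │High    │$1
hank20@mail.com │2024-04-22│75.4 │Critical│$1
bob84@mail.com  │2024-05-01│52.7 │Medium  │$4
alice13@mail.com│2024-05-18│49.2 │Medium  │$4
alice89@mail.com│2024-06-19│40.1 │High    │$7
bob40@mail.com  │2024-01-02│88.3 │Medium  │$1
grace45@mail.com│2024-09-16│20.4 │Low     │$9
hank99@mail.com │2024-12-19│53.3 │High    │$1
bob63@mail.com  │2024-09-07│73.2 │Medium  │$2
carol32@mail.com│2024-01-24│92.4 │Medium  │$4
frank24@mail.com│2024-06-27│65.8 │Critical│$4
hank17@mail.com │2024-07-13│48.5 │Low     │$2
                                             
                                             
                                             
                                             
                                             
                                             
                                             


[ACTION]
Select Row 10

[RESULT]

Email           │Date      │Score│Level   │Am
────────────────┼──────────┼─────┼────────┼──
carol49@mail.com│2024-08-07│47.0 │Critical│$3
frank17@mail.com│2024-10-20│17.4 │High    │$1
hank20@mail.com │2024-04-22│75.4 │Critical│$1
bob84@mail.com  │2024-05-01│52.7 │Medium  │$4
alice13@mail.com│2024-05-18│49.2 │Medium  │$4
alice89@mail.com│2024-06-19│40.1 │High    │$7
bob40@mail.com  │2024-01-02│88.3 │Medium  │$1
grace45@mail.com│2024-09-16│20.4 │Low     │$9
hank99@mail.com │2024-12-19│53.3 │High    │$1
bob63@mail.com  │2024-09-07│73.2 │Medium  │$2
>arol32@mail.com│2024-01-24│92.4 │Medium  │$4
frank24@mail.com│2024-06-27│65.8 │Critical│$4
hank17@mail.com │2024-07-13│48.5 │Low     │$2
                                             
                                             
                                             
                                             
                                             
                                             
                                             


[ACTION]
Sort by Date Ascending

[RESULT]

Email           │Date     ▲│Score│Level   │Am
────────────────┼──────────┼─────┼────────┼──
bob40@mail.com  │2024-01-02│88.3 │Medium  │$1
carol32@mail.com│2024-01-24│92.4 │Medium  │$4
hank20@mail.com │2024-04-22│75.4 │Critical│$1
bob84@mail.com  │2024-05-01│52.7 │Medium  │$4
alice13@mail.com│2024-05-18│49.2 │Medium  │$4
alice89@mail.com│2024-06-19│40.1 │High    │$7
frank24@mail.com│2024-06-27│65.8 │Critical│$4
hank17@mail.com │2024-07-13│48.5 │Low     │$2
carol49@mail.com│2024-08-07│47.0 │Critical│$3
bob63@mail.com  │2024-09-07│73.2 │Medium  │$2
>race45@mail.com│2024-09-16│20.4 │Low     │$9
frank17@mail.com│2024-10-20│17.4 │High    │$1
hank99@mail.com │2024-12-19│53.3 │High    │$1
                                             
                                             
                                             
                                             
                                             
                                             
                                             


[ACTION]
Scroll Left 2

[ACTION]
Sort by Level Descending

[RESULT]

Email           │Date      │Score│Level  ▼│Am
────────────────┼──────────┼─────┼────────┼──
bob40@mail.com  │2024-01-02│88.3 │Medium  │$1
carol32@mail.com│2024-01-24│92.4 │Medium  │$4
bob84@mail.com  │2024-05-01│52.7 │Medium  │$4
alice13@mail.com│2024-05-18│49.2 │Medium  │$4
bob63@mail.com  │2024-09-07│73.2 │Medium  │$2
hank17@mail.com │2024-07-13│48.5 │Low     │$2
grace45@mail.com│2024-09-16│20.4 │Low     │$9
alice89@mail.com│2024-06-19│40.1 │High    │$7
frank17@mail.com│2024-10-20│17.4 │High    │$1
hank99@mail.com │2024-12-19│53.3 │High    │$1
>ank20@mail.com │2024-04-22│75.4 │Critical│$1
frank24@mail.com│2024-06-27│65.8 │Critical│$4
carol49@mail.com│2024-08-07│47.0 │Critical│$3
                                             
                                             
                                             
                                             
                                             
                                             
                                             


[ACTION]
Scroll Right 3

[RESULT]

il           │Date      │Score│Level  ▼│Amoun
─────────────┼──────────┼─────┼────────┼─────
40@mail.com  │2024-01-02│88.3 │Medium  │$1819
ol32@mail.com│2024-01-24│92.4 │Medium  │$4443
84@mail.com  │2024-05-01│52.7 │Medium  │$4680
ce13@mail.com│2024-05-18│49.2 │Medium  │$4182
63@mail.com  │2024-09-07│73.2 │Medium  │$207.
k17@mail.com │2024-07-13│48.5 │Low     │$2950
ce45@mail.com│2024-09-16│20.4 │Low     │$945.
ce89@mail.com│2024-06-19│40.1 │High    │$782.
nk17@mail.com│2024-10-20│17.4 │High    │$183.
k99@mail.com │2024-12-19│53.3 │High    │$1158
k20@mail.com │2024-04-22│75.4 │Critical│$1647
nk24@mail.com│2024-06-27│65.8 │Critical│$4246
ol49@mail.com│2024-08-07│47.0 │Critical│$3115
                                             
                                             
                                             
                                             
                                             
                                             
                                             


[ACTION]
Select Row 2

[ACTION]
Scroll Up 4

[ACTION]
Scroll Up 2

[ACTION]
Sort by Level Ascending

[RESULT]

il           │Date      │Score│Level  ▲│Amoun
─────────────┼──────────┼─────┼────────┼─────
k20@mail.com │2024-04-22│75.4 │Critical│$1647
nk24@mail.com│2024-06-27│65.8 │Critical│$4246
ol49@mail.com│2024-08-07│47.0 │Critical│$3115
ce89@mail.com│2024-06-19│40.1 │High    │$782.
nk17@mail.com│2024-10-20│17.4 │High    │$183.
k99@mail.com │2024-12-19│53.3 │High    │$1158
k17@mail.com │2024-07-13│48.5 │Low     │$2950
ce45@mail.com│2024-09-16│20.4 │Low     │$945.
40@mail.com  │2024-01-02│88.3 │Medium  │$1819
ol32@mail.com│2024-01-24│92.4 │Medium  │$4443
84@mail.com  │2024-05-01│52.7 │Medium  │$4680
ce13@mail.com│2024-05-18│49.2 │Medium  │$4182
63@mail.com  │2024-09-07│73.2 │Medium  │$207.
                                             
                                             
                                             
                                             
                                             
                                             
                                             
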